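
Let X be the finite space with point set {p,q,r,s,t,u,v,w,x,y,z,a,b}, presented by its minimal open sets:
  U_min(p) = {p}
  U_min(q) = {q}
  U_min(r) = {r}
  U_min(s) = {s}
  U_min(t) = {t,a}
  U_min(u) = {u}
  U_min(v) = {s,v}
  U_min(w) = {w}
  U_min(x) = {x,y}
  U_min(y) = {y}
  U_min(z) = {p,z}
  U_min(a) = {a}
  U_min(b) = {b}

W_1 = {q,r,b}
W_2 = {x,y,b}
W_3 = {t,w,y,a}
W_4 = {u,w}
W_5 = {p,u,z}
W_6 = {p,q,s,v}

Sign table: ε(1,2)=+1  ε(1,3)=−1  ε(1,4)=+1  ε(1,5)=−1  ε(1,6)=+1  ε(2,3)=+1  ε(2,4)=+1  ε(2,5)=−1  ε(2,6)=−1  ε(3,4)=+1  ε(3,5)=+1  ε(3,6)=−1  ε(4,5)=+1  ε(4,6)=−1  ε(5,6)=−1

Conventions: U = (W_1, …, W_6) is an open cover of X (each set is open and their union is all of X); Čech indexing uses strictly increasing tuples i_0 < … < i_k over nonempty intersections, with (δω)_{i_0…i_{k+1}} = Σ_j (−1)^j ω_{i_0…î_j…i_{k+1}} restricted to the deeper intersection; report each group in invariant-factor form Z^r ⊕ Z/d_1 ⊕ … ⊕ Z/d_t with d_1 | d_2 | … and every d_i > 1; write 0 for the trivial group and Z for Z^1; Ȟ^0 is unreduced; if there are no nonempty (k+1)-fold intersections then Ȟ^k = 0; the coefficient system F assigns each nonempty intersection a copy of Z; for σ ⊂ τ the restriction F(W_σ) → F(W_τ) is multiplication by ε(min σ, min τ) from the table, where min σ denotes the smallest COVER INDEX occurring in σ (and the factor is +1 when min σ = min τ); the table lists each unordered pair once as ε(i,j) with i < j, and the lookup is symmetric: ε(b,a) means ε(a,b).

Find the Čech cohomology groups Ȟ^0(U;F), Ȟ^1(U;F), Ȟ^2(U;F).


nonempty intersections:
  W12={b} W16={q} W23={y} W34={w} W45={u} W56={p}
C dims 6,6; δ0: rk 6, SNF 1^5·2
Ȟ^0: (6−6)−0=0 ⇒ 0
Ȟ^1: (6−0)−6=0 plus torsion [2] ⇒ Z/2
Ȟ^2: (0−0)−0=0 ⇒ 0

Ȟ^0(U;F) ≅ 0,  Ȟ^1(U;F) ≅ Z/2,  Ȟ^2(U;F) ≅ 0


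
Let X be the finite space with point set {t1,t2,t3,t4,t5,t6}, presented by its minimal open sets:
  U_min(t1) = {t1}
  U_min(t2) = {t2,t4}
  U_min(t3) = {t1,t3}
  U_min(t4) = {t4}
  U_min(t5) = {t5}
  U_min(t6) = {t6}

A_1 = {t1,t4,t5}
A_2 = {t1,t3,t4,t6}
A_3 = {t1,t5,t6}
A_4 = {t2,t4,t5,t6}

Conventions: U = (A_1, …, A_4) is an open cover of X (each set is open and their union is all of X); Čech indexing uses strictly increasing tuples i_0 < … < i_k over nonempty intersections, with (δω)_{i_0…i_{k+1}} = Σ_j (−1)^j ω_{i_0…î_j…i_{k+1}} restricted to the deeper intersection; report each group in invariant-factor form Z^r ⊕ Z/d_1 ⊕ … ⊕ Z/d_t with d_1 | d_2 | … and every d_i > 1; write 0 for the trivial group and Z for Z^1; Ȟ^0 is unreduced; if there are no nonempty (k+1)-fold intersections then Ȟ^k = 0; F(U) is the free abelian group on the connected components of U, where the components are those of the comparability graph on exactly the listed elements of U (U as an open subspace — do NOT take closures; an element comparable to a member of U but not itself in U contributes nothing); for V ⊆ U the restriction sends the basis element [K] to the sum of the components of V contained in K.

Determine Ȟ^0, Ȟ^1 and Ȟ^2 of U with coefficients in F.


Ȟ^0 ≅ Z^4; Ȟ^1 ≅ 0; Ȟ^2 ≅ 0

intersection data:
  A12={t1,t4} A13={t1,t5} A14={t4,t5} A23={t1,t6} A24={t4,t6} A34={t5,t6}
  A123={t1} A124={t4} A134={t5} A234={t6}
components per intersection:
  A1: {t1} {t4} {t5}
  A2: {t1,t3} {t4} {t6}
  A3: {t1} {t5} {t6}
  A4: {t2,t4} {t5} {t6}
  A12: {t1} {t4}
  A13: {t1} {t5}
  A14: {t4} {t5}
  A23: {t1} {t6}
  A24: {t4} {t6}
  A34: {t5} {t6}
  A123: {t1}
  A124: {t4}
  A134: {t5}
  A234: {t6}
C dims 12,12,4; δ0: rk 8, SNF 1^8; δ1: rk 4, SNF 1^4
Ȟ^0 = (12 − 8) − 0 = 4, so Ȟ^0 ≅ Z^4
Ȟ^1 = (12 − 4) − 8 = 0, so Ȟ^1 ≅ 0
Ȟ^2 = (4 − 0) − 4 = 0, so Ȟ^2 ≅ 0


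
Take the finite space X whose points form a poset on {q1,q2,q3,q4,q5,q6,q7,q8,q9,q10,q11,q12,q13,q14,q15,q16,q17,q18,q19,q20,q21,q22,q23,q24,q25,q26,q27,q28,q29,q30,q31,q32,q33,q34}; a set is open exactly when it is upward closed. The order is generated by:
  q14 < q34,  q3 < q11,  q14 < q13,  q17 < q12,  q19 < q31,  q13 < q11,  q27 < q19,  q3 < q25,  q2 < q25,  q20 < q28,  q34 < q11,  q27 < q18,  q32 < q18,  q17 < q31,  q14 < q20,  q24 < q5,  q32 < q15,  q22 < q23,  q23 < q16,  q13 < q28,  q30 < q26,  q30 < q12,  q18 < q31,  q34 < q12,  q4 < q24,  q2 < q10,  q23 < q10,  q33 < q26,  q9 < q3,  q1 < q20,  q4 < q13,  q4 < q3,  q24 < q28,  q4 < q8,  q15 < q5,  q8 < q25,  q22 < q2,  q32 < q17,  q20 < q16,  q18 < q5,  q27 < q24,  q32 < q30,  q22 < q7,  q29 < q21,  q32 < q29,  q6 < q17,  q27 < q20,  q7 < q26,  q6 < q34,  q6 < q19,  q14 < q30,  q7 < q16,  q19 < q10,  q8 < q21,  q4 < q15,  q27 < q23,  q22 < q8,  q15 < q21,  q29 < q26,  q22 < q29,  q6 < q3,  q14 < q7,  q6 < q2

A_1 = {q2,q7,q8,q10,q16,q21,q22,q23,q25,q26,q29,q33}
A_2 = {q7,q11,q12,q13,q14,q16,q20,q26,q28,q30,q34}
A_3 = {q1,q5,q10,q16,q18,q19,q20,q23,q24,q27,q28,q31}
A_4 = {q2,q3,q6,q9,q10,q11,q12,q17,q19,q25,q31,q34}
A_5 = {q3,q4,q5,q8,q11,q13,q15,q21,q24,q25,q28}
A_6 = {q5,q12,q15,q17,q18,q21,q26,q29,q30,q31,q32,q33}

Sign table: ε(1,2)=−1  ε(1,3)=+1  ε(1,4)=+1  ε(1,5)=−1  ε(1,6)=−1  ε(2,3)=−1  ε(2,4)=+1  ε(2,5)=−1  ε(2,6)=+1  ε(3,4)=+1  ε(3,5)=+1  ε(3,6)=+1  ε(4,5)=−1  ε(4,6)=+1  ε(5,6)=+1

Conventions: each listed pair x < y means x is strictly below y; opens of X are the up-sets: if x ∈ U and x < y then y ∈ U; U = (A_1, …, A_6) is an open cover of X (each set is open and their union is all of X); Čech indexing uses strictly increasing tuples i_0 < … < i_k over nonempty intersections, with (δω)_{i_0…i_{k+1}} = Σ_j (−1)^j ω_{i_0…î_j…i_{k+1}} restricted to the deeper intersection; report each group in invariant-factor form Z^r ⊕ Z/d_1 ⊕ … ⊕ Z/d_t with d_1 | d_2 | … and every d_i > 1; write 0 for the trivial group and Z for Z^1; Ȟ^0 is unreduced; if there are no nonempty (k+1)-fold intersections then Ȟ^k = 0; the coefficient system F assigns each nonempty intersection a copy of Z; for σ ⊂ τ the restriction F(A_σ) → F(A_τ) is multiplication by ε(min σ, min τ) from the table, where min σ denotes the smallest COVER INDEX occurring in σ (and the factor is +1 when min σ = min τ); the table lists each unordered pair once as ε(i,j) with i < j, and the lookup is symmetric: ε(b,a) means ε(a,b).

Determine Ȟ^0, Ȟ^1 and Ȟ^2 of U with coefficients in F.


Ȟ^0(U;F) ≅ 0,  Ȟ^1(U;F) ≅ Z/2,  Ȟ^2(U;F) ≅ Z

nerve simplices:
  A12={q7,q16,q26} A13={q10,q16,q23} A14={q2,q10,q25} A15={q8,q21,q25} A16={q21,q26,q29,q33} A23={q16,q20,q28} A24={q11,q12,q34} A25={q11,q13,q28} A26={q12,q26,q30} A34={q10,q19,q31} A35={q5,q24,q28} A36={q5,q18,q31} A45={q3,q11,q25} A46={q12,q17,q31} A56={q5,q15,q21}
  A123={q16} A126={q26} A134={q10} A145={q25} A156={q21} A235={q28} A245={q11} A246={q12} A346={q31} A356={q5}
C dims 6,15,10; δ0: rk 6, SNF 1^5·2; δ1: rk 9, SNF 1^9
degree 0: 6−6−0 = 0 → Ȟ^0 ≅ 0
degree 1: 15−9−6 = 0 plus torsion [2] → Ȟ^1 ≅ Z/2
degree 2: 10−0−9 = 1 → Ȟ^2 ≅ Z


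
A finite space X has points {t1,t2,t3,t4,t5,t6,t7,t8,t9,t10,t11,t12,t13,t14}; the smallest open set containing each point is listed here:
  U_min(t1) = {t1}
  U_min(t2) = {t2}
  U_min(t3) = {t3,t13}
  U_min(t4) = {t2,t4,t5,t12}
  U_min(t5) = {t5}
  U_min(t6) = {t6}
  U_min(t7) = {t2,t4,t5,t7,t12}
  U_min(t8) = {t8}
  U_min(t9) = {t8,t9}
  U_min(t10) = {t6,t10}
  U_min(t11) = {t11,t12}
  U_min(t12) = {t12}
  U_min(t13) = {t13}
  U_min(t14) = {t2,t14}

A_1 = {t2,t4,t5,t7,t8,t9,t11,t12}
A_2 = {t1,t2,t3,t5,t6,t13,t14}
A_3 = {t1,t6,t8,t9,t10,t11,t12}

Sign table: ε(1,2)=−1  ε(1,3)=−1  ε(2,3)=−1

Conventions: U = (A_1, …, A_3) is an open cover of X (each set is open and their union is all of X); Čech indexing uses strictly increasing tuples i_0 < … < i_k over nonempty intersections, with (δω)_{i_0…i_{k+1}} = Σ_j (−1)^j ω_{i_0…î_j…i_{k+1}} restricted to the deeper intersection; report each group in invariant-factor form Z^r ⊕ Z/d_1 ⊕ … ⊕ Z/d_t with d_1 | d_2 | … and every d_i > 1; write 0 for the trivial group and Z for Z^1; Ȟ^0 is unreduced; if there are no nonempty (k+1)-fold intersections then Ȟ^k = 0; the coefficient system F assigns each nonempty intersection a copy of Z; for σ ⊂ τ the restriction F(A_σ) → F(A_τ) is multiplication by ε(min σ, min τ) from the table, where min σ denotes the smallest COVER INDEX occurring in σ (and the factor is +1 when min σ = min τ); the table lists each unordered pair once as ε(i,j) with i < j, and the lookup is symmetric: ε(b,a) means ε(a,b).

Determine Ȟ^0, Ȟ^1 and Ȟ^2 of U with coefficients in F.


Ȟ^0(U;F) ≅ 0; Ȟ^1(U;F) ≅ Z/2; Ȟ^2(U;F) ≅ 0

nonempty intersections:
  A12={t2,t5} A13={t8,t9,t11,t12} A23={t1,t6}
C dims 3,3; δ0: rk 3, SNF 1^2·2
Ȟ^0: (3−3)−0=0 ⇒ 0
Ȟ^1: (3−0)−3=0 plus torsion [2] ⇒ Z/2
Ȟ^2: (0−0)−0=0 ⇒ 0


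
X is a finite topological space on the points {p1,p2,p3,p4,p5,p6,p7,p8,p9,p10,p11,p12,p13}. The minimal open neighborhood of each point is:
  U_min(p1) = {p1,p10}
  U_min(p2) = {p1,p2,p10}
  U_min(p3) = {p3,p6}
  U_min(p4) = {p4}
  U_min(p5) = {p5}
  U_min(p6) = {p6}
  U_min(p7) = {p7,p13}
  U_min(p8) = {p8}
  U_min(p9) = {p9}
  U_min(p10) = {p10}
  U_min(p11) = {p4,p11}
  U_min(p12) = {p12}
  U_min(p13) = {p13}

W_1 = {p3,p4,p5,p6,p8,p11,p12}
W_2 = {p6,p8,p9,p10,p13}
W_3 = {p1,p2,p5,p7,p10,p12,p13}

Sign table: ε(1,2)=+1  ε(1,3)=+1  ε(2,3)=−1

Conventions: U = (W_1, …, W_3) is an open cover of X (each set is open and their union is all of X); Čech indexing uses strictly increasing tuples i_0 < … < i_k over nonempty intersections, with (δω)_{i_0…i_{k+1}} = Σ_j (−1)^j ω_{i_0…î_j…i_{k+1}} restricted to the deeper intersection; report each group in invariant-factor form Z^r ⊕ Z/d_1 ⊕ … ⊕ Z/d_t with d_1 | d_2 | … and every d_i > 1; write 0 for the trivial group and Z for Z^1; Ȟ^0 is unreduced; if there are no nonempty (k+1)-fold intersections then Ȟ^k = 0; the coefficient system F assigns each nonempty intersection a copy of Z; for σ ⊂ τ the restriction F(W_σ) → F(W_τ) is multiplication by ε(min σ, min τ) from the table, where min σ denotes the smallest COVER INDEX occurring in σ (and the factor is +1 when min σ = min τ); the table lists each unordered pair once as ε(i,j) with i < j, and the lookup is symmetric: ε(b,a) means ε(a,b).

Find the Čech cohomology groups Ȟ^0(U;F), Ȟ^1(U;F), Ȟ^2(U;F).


cover nerve:
  W12={p6,p8} W13={p5,p12} W23={p10,p13}
C dims 3,3; δ0: rk 3, SNF 1^2·2
Ȟ^0: (3−3)−0=0 ⇒ 0
Ȟ^1: (3−0)−3=0 plus torsion [2] ⇒ Z/2
Ȟ^2: (0−0)−0=0 ⇒ 0

Ȟ^0 ≅ 0, Ȟ^1 ≅ Z/2, Ȟ^2 ≅ 0


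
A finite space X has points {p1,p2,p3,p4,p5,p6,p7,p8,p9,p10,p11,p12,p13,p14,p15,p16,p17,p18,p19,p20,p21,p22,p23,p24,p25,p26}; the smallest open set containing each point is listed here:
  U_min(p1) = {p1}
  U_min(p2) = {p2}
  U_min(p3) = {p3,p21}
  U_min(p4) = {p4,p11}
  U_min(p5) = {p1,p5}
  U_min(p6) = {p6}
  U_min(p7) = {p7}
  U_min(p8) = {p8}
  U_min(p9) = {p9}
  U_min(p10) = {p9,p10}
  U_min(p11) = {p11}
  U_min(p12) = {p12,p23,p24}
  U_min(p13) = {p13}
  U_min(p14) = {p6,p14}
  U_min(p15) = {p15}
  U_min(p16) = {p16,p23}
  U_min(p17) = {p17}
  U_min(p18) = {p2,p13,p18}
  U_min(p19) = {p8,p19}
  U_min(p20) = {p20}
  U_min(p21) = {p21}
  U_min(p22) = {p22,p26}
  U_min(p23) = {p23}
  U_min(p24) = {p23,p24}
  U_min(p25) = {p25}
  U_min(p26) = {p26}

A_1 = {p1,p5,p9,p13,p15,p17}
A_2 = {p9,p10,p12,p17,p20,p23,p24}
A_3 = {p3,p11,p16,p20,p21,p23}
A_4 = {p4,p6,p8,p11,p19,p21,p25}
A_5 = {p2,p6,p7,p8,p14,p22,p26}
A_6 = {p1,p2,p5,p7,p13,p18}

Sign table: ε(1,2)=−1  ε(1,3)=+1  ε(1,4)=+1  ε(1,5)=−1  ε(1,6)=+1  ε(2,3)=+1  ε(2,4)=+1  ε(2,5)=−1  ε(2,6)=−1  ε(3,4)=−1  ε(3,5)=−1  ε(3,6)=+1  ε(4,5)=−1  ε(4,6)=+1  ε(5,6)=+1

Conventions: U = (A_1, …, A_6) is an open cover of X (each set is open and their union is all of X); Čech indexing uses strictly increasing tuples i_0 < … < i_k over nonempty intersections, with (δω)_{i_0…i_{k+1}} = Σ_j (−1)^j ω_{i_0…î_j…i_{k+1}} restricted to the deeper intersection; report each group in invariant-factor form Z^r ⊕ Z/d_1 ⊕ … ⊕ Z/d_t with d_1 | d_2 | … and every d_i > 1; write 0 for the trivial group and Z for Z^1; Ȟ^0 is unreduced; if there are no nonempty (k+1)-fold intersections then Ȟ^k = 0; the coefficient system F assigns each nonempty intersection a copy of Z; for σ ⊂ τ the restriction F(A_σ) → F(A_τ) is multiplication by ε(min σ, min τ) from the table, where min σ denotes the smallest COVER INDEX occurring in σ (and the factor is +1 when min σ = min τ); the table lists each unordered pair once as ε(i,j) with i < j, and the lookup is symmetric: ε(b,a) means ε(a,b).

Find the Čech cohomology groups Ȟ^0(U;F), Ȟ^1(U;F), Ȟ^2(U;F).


Ȟ^0(U;F) ≅ 0, Ȟ^1(U;F) ≅ Z/2 and Ȟ^2(U;F) ≅ 0

nonempty intersections:
  A12={p9,p17} A16={p1,p5,p13} A23={p20,p23} A34={p11,p21} A45={p6,p8} A56={p2,p7}
C dims 6,6; δ0: rk 6, SNF 1^5·2
Ȟ^0: (6−6)−0=0 ⇒ 0
Ȟ^1: (6−0)−6=0 plus torsion [2] ⇒ Z/2
Ȟ^2: (0−0)−0=0 ⇒ 0


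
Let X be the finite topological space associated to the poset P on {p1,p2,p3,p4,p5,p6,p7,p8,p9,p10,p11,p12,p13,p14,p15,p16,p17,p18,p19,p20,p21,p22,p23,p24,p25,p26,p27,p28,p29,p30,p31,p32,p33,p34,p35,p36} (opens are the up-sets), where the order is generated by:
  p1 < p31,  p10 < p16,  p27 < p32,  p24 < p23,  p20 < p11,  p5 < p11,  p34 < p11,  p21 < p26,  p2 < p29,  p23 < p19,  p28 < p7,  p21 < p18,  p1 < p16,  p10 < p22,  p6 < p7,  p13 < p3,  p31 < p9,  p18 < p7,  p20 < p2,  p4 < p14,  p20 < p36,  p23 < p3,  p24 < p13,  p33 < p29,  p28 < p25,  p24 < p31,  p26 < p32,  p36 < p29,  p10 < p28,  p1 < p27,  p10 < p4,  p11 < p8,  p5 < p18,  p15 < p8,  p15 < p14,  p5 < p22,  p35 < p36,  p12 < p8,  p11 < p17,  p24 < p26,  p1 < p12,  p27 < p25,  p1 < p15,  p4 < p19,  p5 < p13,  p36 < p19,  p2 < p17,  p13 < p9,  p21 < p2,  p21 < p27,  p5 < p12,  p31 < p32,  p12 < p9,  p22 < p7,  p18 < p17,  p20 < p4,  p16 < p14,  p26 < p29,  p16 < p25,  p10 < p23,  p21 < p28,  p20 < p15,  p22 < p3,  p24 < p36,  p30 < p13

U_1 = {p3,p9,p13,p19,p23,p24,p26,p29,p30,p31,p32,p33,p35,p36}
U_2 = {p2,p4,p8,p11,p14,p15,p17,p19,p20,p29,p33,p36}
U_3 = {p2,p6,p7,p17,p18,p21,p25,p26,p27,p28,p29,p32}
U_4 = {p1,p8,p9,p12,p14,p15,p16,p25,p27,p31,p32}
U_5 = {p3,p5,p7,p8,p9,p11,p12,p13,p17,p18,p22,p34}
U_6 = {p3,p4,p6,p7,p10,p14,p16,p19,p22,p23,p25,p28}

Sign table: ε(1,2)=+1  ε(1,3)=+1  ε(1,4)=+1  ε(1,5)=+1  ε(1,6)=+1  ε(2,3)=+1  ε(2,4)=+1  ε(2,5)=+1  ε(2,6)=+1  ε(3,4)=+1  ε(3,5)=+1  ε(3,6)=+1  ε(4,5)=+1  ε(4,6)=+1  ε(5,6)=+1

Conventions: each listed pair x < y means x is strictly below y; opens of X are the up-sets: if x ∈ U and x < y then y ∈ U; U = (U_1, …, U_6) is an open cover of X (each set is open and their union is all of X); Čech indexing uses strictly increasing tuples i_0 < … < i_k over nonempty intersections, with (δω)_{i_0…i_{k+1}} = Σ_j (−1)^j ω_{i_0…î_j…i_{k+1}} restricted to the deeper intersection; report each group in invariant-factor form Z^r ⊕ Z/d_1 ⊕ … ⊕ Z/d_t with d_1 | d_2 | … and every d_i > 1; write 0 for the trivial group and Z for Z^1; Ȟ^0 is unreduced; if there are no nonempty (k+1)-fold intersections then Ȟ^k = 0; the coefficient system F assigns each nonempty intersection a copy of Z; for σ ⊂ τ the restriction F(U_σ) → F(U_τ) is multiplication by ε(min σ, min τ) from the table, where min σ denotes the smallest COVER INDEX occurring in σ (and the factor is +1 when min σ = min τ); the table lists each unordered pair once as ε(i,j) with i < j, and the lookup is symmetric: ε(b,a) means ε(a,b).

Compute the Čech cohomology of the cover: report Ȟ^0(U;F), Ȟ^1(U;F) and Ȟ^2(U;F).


nonempty intersections:
  U12={p19,p29,p33,p36} U13={p26,p29,p32} U14={p9,p31,p32} U15={p3,p9,p13} U16={p3,p19,p23} U23={p2,p17,p29} U24={p8,p14,p15} U25={p8,p11,p17} U26={p4,p14,p19} U34={p25,p27,p32} U35={p7,p17,p18} U36={p6,p7,p25,p28} U45={p8,p9,p12} U46={p14,p16,p25} U56={p3,p7,p22}
  U123={p29} U126={p19} U134={p32} U145={p9} U156={p3} U235={p17} U245={p8} U246={p14} U346={p25} U356={p7}
C dims 6,15,10; δ0: rk 5, SNF 1^5; δ1: rk 10, SNF 1^9·2
Ȟ^0: (6−5)−0=1 ⇒ Z
Ȟ^1: (15−10)−5=0 ⇒ 0
Ȟ^2: (10−0)−10=0 plus torsion [2] ⇒ Z/2

Ȟ^0(U;F) ≅ Z,  Ȟ^1(U;F) ≅ 0,  Ȟ^2(U;F) ≅ Z/2


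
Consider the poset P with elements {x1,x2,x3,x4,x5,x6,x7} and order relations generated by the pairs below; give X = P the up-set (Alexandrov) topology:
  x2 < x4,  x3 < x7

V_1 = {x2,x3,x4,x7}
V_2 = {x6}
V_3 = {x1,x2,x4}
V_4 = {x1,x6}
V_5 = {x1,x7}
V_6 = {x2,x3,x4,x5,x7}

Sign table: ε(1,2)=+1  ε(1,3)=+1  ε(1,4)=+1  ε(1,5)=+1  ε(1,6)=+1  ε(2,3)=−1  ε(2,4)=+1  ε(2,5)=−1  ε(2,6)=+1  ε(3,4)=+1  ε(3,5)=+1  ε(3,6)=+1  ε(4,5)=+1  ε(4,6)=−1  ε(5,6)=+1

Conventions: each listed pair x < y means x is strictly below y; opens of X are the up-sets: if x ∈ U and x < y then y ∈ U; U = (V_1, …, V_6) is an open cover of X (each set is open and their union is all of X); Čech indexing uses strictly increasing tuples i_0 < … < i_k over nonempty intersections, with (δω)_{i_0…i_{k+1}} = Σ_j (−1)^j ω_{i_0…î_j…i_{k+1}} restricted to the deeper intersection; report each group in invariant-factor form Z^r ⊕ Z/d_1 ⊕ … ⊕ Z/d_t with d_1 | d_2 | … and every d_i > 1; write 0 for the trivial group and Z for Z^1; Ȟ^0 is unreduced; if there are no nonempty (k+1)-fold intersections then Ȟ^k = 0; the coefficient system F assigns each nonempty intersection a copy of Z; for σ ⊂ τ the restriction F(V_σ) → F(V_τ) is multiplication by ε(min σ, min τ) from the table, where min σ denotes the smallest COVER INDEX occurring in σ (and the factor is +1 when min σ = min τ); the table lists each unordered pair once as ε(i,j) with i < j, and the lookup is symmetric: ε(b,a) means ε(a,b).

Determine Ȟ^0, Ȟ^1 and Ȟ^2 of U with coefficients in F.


Ȟ^0 = Z, Ȟ^1 = Z, Ȟ^2 = 0

intersection data:
  V13={x2,x4} V15={x7} V16={x2,x3,x4,x7} V24={x6} V34={x1} V35={x1} V36={x2,x4} V45={x1} V56={x7}
  V136={x2,x4} V156={x7} V345={x1}
C dims 6,9,3; δ0: rk 5, SNF 1^5; δ1: rk 3, SNF 1^3
Ȟ^0 = (6 − 5) − 0 = 1, so Ȟ^0 ≅ Z
Ȟ^1 = (9 − 3) − 5 = 1, so Ȟ^1 ≅ Z
Ȟ^2 = (3 − 0) − 3 = 0, so Ȟ^2 ≅ 0


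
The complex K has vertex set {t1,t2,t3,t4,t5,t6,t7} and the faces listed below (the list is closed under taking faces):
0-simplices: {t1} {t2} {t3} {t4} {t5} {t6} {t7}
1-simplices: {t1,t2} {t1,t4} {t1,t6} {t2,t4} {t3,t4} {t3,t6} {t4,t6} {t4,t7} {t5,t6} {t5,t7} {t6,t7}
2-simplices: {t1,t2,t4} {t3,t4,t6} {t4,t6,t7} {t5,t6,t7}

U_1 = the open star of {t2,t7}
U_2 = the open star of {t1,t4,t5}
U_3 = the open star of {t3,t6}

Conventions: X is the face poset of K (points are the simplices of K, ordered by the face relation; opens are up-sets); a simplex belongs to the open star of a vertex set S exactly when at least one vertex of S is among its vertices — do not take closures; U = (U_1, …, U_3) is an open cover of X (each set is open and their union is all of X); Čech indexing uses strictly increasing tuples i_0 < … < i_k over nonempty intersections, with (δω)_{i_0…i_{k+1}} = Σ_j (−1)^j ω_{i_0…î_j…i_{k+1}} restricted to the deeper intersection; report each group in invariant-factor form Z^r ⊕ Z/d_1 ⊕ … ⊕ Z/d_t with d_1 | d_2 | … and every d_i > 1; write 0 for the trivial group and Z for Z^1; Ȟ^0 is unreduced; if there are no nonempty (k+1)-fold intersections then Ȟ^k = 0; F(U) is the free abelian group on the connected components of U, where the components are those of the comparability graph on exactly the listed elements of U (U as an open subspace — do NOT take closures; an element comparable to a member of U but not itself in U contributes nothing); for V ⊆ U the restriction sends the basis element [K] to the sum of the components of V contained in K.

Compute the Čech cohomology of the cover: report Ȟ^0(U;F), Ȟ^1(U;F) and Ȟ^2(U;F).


nonempty intersections:
  U1={{t2},{t7},{t1,t2},{t2,t4},{t4,t7},{t5,t7},{t6,t7},{t1,t2,t4},{t4,t6,t7},{t5,t6,t7}} U2={{t1},{t4},{t5},{t1,t2},{t1,t4},{t1,t6},{t2,t4},{t3,t4},{t4,t6},{t4,t7},{t5,t6},{t5,t7},{t1,t2,t4},{t3,t4,t6},{t4,t6,t7},{t5,t6,t7}} U3={{t3},{t6},{t1,t6},{t3,t4},{t3,t6},{t4,t6},{t5,t6},{t6,t7},{t3,t4,t6},{t4,t6,t7},{t5,t6,t7}}
  U12={{t1,t2},{t2,t4},{t4,t7},{t5,t7},{t1,t2,t4},{t4,t6,t7},{t5,t6,t7}} U13={{t6,t7},{t4,t6,t7},{t5,t6,t7}} U23={{t1,t6},{t3,t4},{t4,t6},{t5,t6},{t3,t4,t6},{t4,t6,t7},{t5,t6,t7}}
  U123={{t4,t6,t7},{t5,t6,t7}}
components per intersection:
  U1: {{t2},{t1,t2},{t2,t4},{t1,t2,t4}} {{t7},{t4,t7},{t5,t7},{t6,t7},{t4,t6,t7},{t5,t6,t7}}
  U2: {{t1},{t4},{t1,t2},{t1,t4},{t1,t6},{t2,t4},{t3,t4},{t4,t6},{t4,t7},{t1,t2,t4},{t3,t4,t6},{t4,t6,t7}} {{t5},{t5,t6},{t5,t7},{t5,t6,t7}}
  U3: {{t3},{t6},{t1,t6},{t3,t4},{t3,t6},{t4,t6},{t5,t6},{t6,t7},{t3,t4,t6},{t4,t6,t7},{t5,t6,t7}}
  U12: {{t1,t2},{t2,t4},{t1,t2,t4}} {{t4,t7},{t4,t6,t7}} {{t5,t7},{t5,t6,t7}}
  U13: {{t6,t7},{t4,t6,t7},{t5,t6,t7}}
  U23: {{t1,t6}} {{t3,t4},{t4,t6},{t3,t4,t6},{t4,t6,t7}} {{t5,t6},{t5,t6,t7}}
  U123: {{t4,t6,t7}} {{t5,t6,t7}}
C dims 5,7,2; δ0: rk 4, SNF 1^4; δ1: rk 2, SNF 1^2
Ȟ^0: (5−4)−0=1 ⇒ Z
Ȟ^1: (7−2)−4=1 ⇒ Z
Ȟ^2: (2−0)−2=0 ⇒ 0

Ȟ^0 ≅ Z, Ȟ^1 ≅ Z, Ȟ^2 ≅ 0


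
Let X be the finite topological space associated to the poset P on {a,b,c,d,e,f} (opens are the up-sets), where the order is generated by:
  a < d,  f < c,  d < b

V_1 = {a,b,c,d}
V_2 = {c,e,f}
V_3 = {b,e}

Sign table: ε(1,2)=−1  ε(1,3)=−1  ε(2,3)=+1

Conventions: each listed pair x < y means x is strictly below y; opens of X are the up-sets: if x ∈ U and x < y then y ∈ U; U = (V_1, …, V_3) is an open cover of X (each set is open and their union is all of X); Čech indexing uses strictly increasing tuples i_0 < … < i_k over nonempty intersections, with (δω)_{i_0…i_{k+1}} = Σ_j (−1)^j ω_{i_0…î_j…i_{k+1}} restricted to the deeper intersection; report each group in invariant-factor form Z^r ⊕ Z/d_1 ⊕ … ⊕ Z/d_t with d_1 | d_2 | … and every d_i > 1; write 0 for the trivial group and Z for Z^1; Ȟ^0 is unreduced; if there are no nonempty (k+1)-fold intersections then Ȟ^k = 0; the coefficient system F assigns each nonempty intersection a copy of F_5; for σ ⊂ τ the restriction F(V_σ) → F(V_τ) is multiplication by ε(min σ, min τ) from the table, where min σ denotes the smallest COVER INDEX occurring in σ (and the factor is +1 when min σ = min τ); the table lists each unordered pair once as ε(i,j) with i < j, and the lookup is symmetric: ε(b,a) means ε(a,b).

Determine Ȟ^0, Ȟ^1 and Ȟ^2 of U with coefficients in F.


intersection data:
  V12={c} V13={b} V23={e}
C dims 3,3; δ0: rk_F5 2
Ȟ^0 = (3 − 2) − 0 = 1, so Ȟ^0 ≅ Z/5
Ȟ^1 = (3 − 0) − 2 = 1, so Ȟ^1 ≅ Z/5
Ȟ^2 = (0 − 0) − 0 = 0, so Ȟ^2 ≅ 0

Ȟ^0 = Z/5; Ȟ^1 = Z/5; Ȟ^2 = 0


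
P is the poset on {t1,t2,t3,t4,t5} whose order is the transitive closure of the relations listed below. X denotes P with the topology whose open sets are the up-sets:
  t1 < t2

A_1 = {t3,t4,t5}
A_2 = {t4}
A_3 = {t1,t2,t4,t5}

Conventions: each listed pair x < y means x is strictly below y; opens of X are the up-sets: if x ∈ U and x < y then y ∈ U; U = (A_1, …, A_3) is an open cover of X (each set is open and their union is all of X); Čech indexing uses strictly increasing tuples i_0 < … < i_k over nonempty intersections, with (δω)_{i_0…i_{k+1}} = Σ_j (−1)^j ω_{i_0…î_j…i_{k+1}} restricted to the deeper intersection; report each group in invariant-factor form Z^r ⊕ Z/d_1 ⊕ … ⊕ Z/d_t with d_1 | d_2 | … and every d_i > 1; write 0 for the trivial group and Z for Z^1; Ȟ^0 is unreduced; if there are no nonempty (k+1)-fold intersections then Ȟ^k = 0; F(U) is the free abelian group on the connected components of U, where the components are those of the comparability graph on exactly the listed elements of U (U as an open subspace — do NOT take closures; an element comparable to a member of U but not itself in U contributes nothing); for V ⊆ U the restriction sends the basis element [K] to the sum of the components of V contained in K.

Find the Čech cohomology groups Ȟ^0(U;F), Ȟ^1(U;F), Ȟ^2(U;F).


cover nerve:
  A12={t4} A13={t4,t5} A23={t4}
  A123={t4}
components per intersection:
  A1: {t3} {t4} {t5}
  A2: {t4}
  A3: {t1,t2} {t4} {t5}
  A12: {t4}
  A13: {t4} {t5}
  A23: {t4}
  A123: {t4}
C dims 7,4,1; δ0: rk 3, SNF 1^3; δ1: rk 1, SNF 1^1
Ȟ^0: (7−3)−0=4 ⇒ Z^4
Ȟ^1: (4−1)−3=0 ⇒ 0
Ȟ^2: (1−0)−1=0 ⇒ 0

Ȟ^0(U;F) ≅ Z^4; Ȟ^1(U;F) ≅ 0; Ȟ^2(U;F) ≅ 0


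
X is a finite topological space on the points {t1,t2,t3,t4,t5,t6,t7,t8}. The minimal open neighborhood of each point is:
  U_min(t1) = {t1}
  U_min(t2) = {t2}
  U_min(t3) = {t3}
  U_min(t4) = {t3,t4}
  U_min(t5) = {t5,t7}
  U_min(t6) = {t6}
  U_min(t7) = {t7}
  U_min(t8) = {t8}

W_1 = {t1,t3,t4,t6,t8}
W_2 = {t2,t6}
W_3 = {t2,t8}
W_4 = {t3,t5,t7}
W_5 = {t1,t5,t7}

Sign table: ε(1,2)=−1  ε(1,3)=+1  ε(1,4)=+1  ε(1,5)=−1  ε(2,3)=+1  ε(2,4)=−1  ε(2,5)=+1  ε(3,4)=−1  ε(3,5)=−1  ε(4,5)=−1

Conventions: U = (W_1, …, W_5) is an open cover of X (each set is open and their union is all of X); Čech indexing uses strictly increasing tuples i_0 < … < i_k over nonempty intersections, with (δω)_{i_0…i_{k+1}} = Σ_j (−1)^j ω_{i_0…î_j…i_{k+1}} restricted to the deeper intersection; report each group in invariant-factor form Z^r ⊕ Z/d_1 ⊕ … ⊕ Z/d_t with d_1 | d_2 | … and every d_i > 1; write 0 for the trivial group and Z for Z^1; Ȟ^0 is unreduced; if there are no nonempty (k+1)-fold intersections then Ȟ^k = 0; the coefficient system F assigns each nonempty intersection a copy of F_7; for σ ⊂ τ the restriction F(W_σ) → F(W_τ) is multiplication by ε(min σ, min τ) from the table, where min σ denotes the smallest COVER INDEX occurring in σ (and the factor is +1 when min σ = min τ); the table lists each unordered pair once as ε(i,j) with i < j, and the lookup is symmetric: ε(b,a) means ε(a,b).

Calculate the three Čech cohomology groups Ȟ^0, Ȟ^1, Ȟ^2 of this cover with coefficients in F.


Ȟ^0 = 0,  Ȟ^1 = Z/7,  Ȟ^2 = 0

intersection data:
  W12={t6} W13={t8} W14={t3} W15={t1} W23={t2} W45={t5,t7}
C dims 5,6; δ0: rk_F7 5
Ȟ^0 = (5 − 5) − 0 = 0, so Ȟ^0 ≅ 0
Ȟ^1 = (6 − 0) − 5 = 1, so Ȟ^1 ≅ Z/7
Ȟ^2 = (0 − 0) − 0 = 0, so Ȟ^2 ≅ 0


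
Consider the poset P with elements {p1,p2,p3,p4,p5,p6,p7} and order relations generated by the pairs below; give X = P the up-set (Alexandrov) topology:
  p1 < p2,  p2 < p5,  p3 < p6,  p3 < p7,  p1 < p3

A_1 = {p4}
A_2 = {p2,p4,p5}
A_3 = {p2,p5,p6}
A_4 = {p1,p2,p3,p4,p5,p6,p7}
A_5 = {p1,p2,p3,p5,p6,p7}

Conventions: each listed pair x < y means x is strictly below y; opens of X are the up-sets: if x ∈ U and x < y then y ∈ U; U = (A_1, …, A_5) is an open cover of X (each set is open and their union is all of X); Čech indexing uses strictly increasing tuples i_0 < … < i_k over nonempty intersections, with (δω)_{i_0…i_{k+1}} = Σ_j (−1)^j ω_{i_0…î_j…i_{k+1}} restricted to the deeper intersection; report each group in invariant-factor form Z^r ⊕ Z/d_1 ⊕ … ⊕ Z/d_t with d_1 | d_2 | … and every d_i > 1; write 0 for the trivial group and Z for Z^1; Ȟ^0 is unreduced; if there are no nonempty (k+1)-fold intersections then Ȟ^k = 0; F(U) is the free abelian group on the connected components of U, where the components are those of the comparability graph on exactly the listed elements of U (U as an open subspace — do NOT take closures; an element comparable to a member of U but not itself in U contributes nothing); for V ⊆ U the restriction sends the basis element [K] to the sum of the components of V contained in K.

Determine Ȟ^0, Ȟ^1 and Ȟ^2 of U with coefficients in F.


nerve of the cover:
  A12={p4} A14={p4} A23={p2,p5} A24={p2,p4,p5} A25={p2,p5} A34={p2,p5,p6} A35={p2,p5,p6} A45={p1,p2,p3,p5,p6,p7}
  A124={p4} A234={p2,p5} A235={p2,p5} A245={p2,p5} A345={p2,p5,p6}
  A2345={p2,p5}
components per intersection:
  A1: {p4}
  A2: {p2,p5} {p4}
  A3: {p2,p5} {p6}
  A4: {p1,p2,p3,p5,p6,p7} {p4}
  A5: {p1,p2,p3,p5,p6,p7}
  A12: {p4}
  A14: {p4}
  A23: {p2,p5}
  A24: {p2,p5} {p4}
  A25: {p2,p5}
  A34: {p2,p5} {p6}
  A35: {p2,p5} {p6}
  A45: {p1,p2,p3,p5,p6,p7}
  A124: {p4}
  A234: {p2,p5}
  A235: {p2,p5}
  A245: {p2,p5}
  A345: {p2,p5} {p6}
  A2345: {p2,p5}
C dims 8,11,6,1; δ0: rk 6, SNF 1^6; δ1: rk 5, SNF 1^5; δ2: rk 1, SNF 1^1
Ȟ^0 = (8 − 6) − 0 = 2, so Ȟ^0 ≅ Z^2
Ȟ^1 = (11 − 5) − 6 = 0, so Ȟ^1 ≅ 0
Ȟ^2 = (6 − 1) − 5 = 0, so Ȟ^2 ≅ 0

Ȟ^0(U;F) ≅ Z^2, Ȟ^1(U;F) ≅ 0 and Ȟ^2(U;F) ≅ 0


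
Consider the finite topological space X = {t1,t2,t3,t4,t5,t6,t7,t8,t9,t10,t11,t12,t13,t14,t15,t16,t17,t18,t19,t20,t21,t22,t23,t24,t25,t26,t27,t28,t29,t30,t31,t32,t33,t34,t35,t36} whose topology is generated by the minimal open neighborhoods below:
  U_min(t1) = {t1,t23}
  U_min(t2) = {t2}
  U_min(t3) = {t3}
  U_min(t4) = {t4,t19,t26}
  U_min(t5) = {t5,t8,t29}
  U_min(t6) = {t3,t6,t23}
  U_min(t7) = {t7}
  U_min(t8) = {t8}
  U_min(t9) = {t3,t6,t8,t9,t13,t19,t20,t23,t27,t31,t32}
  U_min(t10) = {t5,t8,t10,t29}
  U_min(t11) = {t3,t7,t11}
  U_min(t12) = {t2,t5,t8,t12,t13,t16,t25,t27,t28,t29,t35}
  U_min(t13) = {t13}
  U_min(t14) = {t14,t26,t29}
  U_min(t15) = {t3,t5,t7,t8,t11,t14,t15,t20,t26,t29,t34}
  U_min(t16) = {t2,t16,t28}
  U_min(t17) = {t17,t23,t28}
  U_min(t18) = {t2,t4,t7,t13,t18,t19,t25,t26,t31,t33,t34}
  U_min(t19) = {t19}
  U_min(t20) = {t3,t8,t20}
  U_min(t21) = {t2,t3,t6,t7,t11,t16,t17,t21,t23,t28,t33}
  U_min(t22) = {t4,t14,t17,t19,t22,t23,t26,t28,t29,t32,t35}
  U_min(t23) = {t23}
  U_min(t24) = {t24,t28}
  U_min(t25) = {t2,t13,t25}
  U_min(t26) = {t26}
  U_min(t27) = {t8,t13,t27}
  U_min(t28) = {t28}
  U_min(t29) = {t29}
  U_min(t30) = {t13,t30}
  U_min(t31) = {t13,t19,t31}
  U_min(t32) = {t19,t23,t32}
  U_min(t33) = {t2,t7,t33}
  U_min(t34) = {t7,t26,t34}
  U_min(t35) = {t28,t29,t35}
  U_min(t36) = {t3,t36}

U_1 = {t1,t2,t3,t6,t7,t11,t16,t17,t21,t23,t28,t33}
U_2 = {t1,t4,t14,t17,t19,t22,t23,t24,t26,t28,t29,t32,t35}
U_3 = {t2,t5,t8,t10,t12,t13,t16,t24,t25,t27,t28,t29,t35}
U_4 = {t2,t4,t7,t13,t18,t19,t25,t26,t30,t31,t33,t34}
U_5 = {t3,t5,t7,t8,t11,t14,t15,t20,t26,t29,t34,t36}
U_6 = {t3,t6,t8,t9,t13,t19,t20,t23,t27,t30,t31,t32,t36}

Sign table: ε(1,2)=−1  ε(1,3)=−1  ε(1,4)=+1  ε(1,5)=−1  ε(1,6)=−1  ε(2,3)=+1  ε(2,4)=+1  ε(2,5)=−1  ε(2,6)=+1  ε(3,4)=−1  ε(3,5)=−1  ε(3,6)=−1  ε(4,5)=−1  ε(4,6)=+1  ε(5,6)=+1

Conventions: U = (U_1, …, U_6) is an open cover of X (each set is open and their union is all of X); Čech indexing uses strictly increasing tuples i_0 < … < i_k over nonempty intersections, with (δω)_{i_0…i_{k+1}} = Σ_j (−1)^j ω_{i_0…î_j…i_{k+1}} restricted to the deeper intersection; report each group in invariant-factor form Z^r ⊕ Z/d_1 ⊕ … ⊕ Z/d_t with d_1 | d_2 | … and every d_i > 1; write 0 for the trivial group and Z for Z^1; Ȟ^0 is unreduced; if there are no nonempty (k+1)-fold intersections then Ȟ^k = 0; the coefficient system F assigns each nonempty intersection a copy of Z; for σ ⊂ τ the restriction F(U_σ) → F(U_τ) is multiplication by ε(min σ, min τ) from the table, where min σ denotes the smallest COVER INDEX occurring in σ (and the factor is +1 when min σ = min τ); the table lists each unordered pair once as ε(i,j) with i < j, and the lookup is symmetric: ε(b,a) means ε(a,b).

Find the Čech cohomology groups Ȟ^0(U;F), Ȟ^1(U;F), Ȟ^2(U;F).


Ȟ^0(U;F) ≅ 0, Ȟ^1(U;F) ≅ Z/2 and Ȟ^2(U;F) ≅ Z

nonempty intersections:
  U12={t1,t17,t23,t28} U13={t2,t16,t28} U14={t2,t7,t33} U15={t3,t7,t11} U16={t3,t6,t23} U23={t24,t28,t29,t35} U24={t4,t19,t26} U25={t14,t26,t29} U26={t19,t23,t32} U34={t2,t13,t25} U35={t5,t8,t29} U36={t8,t13,t27} U45={t7,t26,t34} U46={t13,t19,t30,t31} U56={t3,t8,t20,t36}
  U123={t28} U126={t23} U134={t2} U145={t7} U156={t3} U235={t29} U245={t26} U246={t19} U346={t13} U356={t8}
C dims 6,15,10; δ0: rk 6, SNF 1^5·2; δ1: rk 9, SNF 1^9
Ȟ^0: (6−6)−0=0 ⇒ 0
Ȟ^1: (15−9)−6=0 plus torsion [2] ⇒ Z/2
Ȟ^2: (10−0)−9=1 ⇒ Z


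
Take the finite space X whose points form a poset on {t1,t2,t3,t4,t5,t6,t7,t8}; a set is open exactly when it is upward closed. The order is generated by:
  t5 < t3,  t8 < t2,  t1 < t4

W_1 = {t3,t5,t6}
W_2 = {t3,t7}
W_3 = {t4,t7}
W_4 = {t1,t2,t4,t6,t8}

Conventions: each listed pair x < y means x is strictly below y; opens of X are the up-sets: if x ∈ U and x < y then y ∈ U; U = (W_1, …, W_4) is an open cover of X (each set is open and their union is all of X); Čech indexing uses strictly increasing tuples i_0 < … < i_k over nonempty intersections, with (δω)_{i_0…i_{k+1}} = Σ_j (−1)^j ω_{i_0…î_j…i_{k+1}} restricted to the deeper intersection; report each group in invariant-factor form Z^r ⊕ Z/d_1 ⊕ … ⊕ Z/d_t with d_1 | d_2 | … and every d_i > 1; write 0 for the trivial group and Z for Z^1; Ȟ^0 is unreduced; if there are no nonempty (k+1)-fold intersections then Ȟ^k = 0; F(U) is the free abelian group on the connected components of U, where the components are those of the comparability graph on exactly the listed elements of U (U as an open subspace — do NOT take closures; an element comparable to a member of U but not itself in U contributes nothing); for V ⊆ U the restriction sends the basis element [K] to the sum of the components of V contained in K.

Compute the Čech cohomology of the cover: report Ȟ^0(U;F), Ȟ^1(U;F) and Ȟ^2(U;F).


Ȟ^0(U;F) ≅ Z^5, Ȟ^1(U;F) ≅ 0 and Ȟ^2(U;F) ≅ 0

cover nerve:
  W12={t3} W14={t6} W23={t7} W34={t4}
components per intersection:
  W1: {t3,t5} {t6}
  W2: {t3} {t7}
  W3: {t4} {t7}
  W4: {t1,t4} {t2,t8} {t6}
  W12: {t3}
  W14: {t6}
  W23: {t7}
  W34: {t4}
C dims 9,4; δ0: rk 4, SNF 1^4
Ȟ^0: (9−4)−0=5 ⇒ Z^5
Ȟ^1: (4−0)−4=0 ⇒ 0
Ȟ^2: (0−0)−0=0 ⇒ 0


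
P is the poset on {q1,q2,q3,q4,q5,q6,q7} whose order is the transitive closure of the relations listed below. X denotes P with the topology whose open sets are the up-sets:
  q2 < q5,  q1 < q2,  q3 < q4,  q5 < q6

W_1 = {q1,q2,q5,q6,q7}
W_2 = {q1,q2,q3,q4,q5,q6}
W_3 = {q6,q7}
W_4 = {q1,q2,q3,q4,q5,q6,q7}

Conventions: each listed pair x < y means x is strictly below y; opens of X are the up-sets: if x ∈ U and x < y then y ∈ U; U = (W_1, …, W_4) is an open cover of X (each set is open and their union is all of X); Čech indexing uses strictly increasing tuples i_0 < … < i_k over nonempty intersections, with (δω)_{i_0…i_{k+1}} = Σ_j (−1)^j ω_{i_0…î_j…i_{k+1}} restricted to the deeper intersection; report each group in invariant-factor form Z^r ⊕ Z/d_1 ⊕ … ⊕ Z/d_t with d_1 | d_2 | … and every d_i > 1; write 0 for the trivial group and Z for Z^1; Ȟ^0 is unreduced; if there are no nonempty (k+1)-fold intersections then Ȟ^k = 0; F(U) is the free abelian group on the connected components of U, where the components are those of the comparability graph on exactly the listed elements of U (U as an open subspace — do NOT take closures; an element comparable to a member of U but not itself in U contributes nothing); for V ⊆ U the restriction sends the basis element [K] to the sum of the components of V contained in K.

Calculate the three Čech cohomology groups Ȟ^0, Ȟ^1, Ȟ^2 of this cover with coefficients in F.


Ȟ^0 ≅ Z^3,  Ȟ^1 ≅ 0,  Ȟ^2 ≅ 0

nerve of the cover:
  W12={q1,q2,q5,q6} W13={q6,q7} W14={q1,q2,q5,q6,q7} W23={q6} W24={q1,q2,q3,q4,q5,q6} W34={q6,q7}
  W123={q6} W124={q1,q2,q5,q6} W134={q6,q7} W234={q6}
  W1234={q6}
components per intersection:
  W1: {q1,q2,q5,q6} {q7}
  W2: {q1,q2,q5,q6} {q3,q4}
  W3: {q6} {q7}
  W4: {q1,q2,q5,q6} {q3,q4} {q7}
  W12: {q1,q2,q5,q6}
  W13: {q6} {q7}
  W14: {q1,q2,q5,q6} {q7}
  W23: {q6}
  W24: {q1,q2,q5,q6} {q3,q4}
  W34: {q6} {q7}
  W123: {q6}
  W124: {q1,q2,q5,q6}
  W134: {q6} {q7}
  W234: {q6}
  W1234: {q6}
C dims 9,10,5,1; δ0: rk 6, SNF 1^6; δ1: rk 4, SNF 1^4; δ2: rk 1, SNF 1^1
Ȟ^0 = (9 − 6) − 0 = 3, so Ȟ^0 ≅ Z^3
Ȟ^1 = (10 − 4) − 6 = 0, so Ȟ^1 ≅ 0
Ȟ^2 = (5 − 1) − 4 = 0, so Ȟ^2 ≅ 0


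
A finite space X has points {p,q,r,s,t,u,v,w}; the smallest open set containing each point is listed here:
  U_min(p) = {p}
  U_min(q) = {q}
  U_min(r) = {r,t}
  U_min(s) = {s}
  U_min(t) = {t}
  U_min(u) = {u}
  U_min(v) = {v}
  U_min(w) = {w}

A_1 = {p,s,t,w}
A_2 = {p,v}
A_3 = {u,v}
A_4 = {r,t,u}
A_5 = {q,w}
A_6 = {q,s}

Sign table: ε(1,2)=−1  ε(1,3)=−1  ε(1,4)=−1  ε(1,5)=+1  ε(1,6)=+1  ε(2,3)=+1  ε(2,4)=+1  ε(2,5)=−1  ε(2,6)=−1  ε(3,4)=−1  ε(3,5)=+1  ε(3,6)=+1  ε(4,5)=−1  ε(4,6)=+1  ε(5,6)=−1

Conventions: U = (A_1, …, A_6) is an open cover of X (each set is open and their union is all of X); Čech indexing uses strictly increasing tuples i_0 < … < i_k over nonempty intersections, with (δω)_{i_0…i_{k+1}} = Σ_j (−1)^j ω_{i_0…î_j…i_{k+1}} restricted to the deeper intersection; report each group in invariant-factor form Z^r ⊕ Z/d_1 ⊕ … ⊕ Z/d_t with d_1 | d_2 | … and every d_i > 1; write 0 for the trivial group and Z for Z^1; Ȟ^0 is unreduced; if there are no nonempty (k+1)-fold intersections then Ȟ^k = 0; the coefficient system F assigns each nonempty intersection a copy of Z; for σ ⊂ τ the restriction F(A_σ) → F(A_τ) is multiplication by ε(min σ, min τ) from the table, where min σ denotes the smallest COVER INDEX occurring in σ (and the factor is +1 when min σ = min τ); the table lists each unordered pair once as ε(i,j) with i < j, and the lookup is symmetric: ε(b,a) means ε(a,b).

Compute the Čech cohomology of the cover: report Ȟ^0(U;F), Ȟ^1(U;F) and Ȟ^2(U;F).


Ȟ^0 ≅ 0; Ȟ^1 ≅ Z ⊕ Z/2; Ȟ^2 ≅ 0

nonempty intersections:
  A12={p} A14={t} A15={w} A16={s} A23={v} A34={u} A56={q}
C dims 6,7; δ0: rk 6, SNF 1^5·2
Ȟ^0: (6−6)−0=0 ⇒ 0
Ȟ^1: (7−0)−6=1 plus torsion [2] ⇒ Z ⊕ Z/2
Ȟ^2: (0−0)−0=0 ⇒ 0


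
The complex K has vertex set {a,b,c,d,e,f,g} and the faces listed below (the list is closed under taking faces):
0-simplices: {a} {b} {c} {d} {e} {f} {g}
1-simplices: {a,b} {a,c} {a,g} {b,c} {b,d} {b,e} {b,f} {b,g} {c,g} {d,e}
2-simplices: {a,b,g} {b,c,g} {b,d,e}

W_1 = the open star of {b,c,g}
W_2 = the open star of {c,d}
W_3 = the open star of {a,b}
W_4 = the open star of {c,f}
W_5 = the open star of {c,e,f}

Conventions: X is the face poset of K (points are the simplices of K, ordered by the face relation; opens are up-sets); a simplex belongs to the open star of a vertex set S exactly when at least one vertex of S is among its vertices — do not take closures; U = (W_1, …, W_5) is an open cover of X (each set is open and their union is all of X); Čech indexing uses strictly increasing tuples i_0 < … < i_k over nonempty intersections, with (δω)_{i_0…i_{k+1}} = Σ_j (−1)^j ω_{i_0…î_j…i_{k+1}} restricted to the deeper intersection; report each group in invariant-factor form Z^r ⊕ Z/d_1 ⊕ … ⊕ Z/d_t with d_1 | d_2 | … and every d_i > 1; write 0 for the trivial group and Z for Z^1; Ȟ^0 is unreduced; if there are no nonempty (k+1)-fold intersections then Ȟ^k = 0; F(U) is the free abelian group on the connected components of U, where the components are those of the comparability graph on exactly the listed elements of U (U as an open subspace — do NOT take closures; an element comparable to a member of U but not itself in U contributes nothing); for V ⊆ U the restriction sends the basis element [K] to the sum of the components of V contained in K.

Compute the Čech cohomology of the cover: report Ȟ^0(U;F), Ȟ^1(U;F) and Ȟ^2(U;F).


nonempty intersections:
  W1={{b},{c},{g},{a,b},{a,c},{a,g},{b,c},{b,d},{b,e},{b,f},{b,g},{c,g},{a,b,g},{b,c,g},{b,d,e}} W2={{c},{d},{a,c},{b,c},{b,d},{c,g},{d,e},{b,c,g},{b,d,e}} W3={{a},{b},{a,b},{a,c},{a,g},{b,c},{b,d},{b,e},{b,f},{b,g},{a,b,g},{b,c,g},{b,d,e}} W4={{c},{f},{a,c},{b,c},{b,f},{c,g},{b,c,g}} W5={{c},{e},{f},{a,c},{b,c},{b,e},{b,f},{c,g},{d,e},{b,c,g},{b,d,e}}
  W12={{c},{a,c},{b,c},{b,d},{c,g},{b,c,g},{b,d,e}} W13={{b},{a,b},{a,c},{a,g},{b,c},{b,d},{b,e},{b,f},{b,g},{a,b,g},{b,c,g},{b,d,e}} W14={{c},{a,c},{b,c},{b,f},{c,g},{b,c,g}} W15={{c},{a,c},{b,c},{b,e},{b,f},{c,g},{b,c,g},{b,d,e}} W23={{a,c},{b,c},{b,d},{b,c,g},{b,d,e}} W24={{c},{a,c},{b,c},{c,g},{b,c,g}} W25={{c},{a,c},{b,c},{c,g},{d,e},{b,c,g},{b,d,e}} W34={{a,c},{b,c},{b,f},{b,c,g}} W35={{a,c},{b,c},{b,e},{b,f},{b,c,g},{b,d,e}} W45={{c},{f},{a,c},{b,c},{b,f},{c,g},{b,c,g}}
  W123={{a,c},{b,c},{b,d},{b,c,g},{b,d,e}} W124={{c},{a,c},{b,c},{c,g},{b,c,g}} W125={{c},{a,c},{b,c},{c,g},{b,c,g},{b,d,e}} W134={{a,c},{b,c},{b,f},{b,c,g}} W135={{a,c},{b,c},{b,e},{b,f},{b,c,g},{b,d,e}} W145={{c},{a,c},{b,c},{b,f},{c,g},{b,c,g}} W234={{a,c},{b,c},{b,c,g}} W235={{a,c},{b,c},{b,c,g},{b,d,e}} W245={{c},{a,c},{b,c},{c,g},{b,c,g}} W345={{a,c},{b,c},{b,f},{b,c,g}}
  W1234={{a,c},{b,c},{b,c,g}} W1235={{a,c},{b,c},{b,c,g},{b,d,e}} W1245={{c},{a,c},{b,c},{c,g},{b,c,g}} W1345={{a,c},{b,c},{b,f},{b,c,g}} W2345={{a,c},{b,c},{b,c,g}}
  W12345={{a,c},{b,c},{b,c,g}}
components per intersection:
  W1: {{b},{c},{g},{a,b},{a,c},{a,g},{b,c},{b,d},{b,e},{b,f},{b,g},{c,g},{a,b,g},{b,c,g},{b,d,e}}
  W2: {{c},{a,c},{b,c},{c,g},{b,c,g}} {{d},{b,d},{d,e},{b,d,e}}
  W3: {{a},{b},{a,b},{a,c},{a,g},{b,c},{b,d},{b,e},{b,f},{b,g},{a,b,g},{b,c,g},{b,d,e}}
  W4: {{c},{a,c},{b,c},{c,g},{b,c,g}} {{f},{b,f}}
  W5: {{c},{a,c},{b,c},{c,g},{b,c,g}} {{e},{b,e},{d,e},{b,d,e}} {{f},{b,f}}
  W12: {{c},{a,c},{b,c},{c,g},{b,c,g}} {{b,d},{b,d,e}}
  W13: {{b},{a,b},{a,g},{b,c},{b,d},{b,e},{b,f},{b,g},{a,b,g},{b,c,g},{b,d,e}} {{a,c}}
  W14: {{c},{a,c},{b,c},{c,g},{b,c,g}} {{b,f}}
  W15: {{c},{a,c},{b,c},{c,g},{b,c,g}} {{b,e},{b,d,e}} {{b,f}}
  W23: {{a,c}} {{b,c},{b,c,g}} {{b,d},{b,d,e}}
  W24: {{c},{a,c},{b,c},{c,g},{b,c,g}}
  W25: {{c},{a,c},{b,c},{c,g},{b,c,g}} {{d,e},{b,d,e}}
  W34: {{a,c}} {{b,c},{b,c,g}} {{b,f}}
  W35: {{a,c}} {{b,c},{b,c,g}} {{b,e},{b,d,e}} {{b,f}}
  W45: {{c},{a,c},{b,c},{c,g},{b,c,g}} {{f},{b,f}}
  W123: {{a,c}} {{b,c},{b,c,g}} {{b,d},{b,d,e}}
  W124: {{c},{a,c},{b,c},{c,g},{b,c,g}}
  W125: {{c},{a,c},{b,c},{c,g},{b,c,g}} {{b,d,e}}
  W134: {{a,c}} {{b,c},{b,c,g}} {{b,f}}
  W135: {{a,c}} {{b,c},{b,c,g}} {{b,e},{b,d,e}} {{b,f}}
  W145: {{c},{a,c},{b,c},{c,g},{b,c,g}} {{b,f}}
  W234: {{a,c}} {{b,c},{b,c,g}}
  W235: {{a,c}} {{b,c},{b,c,g}} {{b,d,e}}
  W245: {{c},{a,c},{b,c},{c,g},{b,c,g}}
  W345: {{a,c}} {{b,c},{b,c,g}} {{b,f}}
  W1234: {{a,c}} {{b,c},{b,c,g}}
  W1235: {{a,c}} {{b,c},{b,c,g}} {{b,d,e}}
  W1245: {{c},{a,c},{b,c},{c,g},{b,c,g}}
  W1345: {{a,c}} {{b,c},{b,c,g}} {{b,f}}
  W2345: {{a,c}} {{b,c},{b,c,g}}
  W12345: {{a,c}} {{b,c},{b,c,g}}
C dims 9,24,24,11; δ0: rk 8, SNF 1^8; δ1: rk 15, SNF 1^15; δ2: rk 9, SNF 1^9
Ȟ^0: (9−8)−0=1 ⇒ Z
Ȟ^1: (24−15)−8=1 ⇒ Z
Ȟ^2: (24−9)−15=0 ⇒ 0

Ȟ^0 = Z, Ȟ^1 = Z and Ȟ^2 = 0
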